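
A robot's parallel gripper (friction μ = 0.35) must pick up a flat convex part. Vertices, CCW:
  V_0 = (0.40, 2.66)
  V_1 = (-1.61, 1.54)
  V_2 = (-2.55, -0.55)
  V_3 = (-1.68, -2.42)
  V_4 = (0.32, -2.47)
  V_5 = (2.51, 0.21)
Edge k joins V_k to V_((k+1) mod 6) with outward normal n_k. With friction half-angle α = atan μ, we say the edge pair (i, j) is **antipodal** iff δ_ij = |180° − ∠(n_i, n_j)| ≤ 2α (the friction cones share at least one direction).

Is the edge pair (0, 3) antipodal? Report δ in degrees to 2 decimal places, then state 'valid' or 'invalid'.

δ = 30.56°, valid

α = atan 0.35 = 19.29°;  2α = 38.58°
edge 0: e_0 = (-2.01, -1.12);  n_0 = (-0.4867, +0.8735)
edge 3: e_3 = (+2.00, -0.05);  n_3 = (-0.0250, -0.9997)
∠(n_0, n_3) = 149.44°
δ = |180° − 149.44°| = 30.56°
30.56° ≤ 2α = 38.58°  →  valid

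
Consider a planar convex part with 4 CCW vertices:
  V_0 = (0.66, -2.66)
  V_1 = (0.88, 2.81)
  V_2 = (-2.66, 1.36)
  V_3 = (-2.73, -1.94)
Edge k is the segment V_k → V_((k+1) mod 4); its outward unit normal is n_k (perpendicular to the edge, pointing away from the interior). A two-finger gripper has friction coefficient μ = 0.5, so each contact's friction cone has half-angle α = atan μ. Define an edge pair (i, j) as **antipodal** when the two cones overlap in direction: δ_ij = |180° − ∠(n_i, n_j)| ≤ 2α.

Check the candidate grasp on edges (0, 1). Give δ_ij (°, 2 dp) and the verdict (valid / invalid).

α = atan 0.5 = 26.57°;  2α = 53.13°
edge 0: e_0 = (+0.22, +5.47);  n_0 = (+0.9992, -0.0402)
edge 1: e_1 = (-3.54, -1.45);  n_1 = (-0.3790, +0.9254)
∠(n_0, n_1) = 114.58°
δ = |180° − 114.58°| = 65.42°
65.42° > 2α = 53.13°  →  invalid

δ = 65.42°, invalid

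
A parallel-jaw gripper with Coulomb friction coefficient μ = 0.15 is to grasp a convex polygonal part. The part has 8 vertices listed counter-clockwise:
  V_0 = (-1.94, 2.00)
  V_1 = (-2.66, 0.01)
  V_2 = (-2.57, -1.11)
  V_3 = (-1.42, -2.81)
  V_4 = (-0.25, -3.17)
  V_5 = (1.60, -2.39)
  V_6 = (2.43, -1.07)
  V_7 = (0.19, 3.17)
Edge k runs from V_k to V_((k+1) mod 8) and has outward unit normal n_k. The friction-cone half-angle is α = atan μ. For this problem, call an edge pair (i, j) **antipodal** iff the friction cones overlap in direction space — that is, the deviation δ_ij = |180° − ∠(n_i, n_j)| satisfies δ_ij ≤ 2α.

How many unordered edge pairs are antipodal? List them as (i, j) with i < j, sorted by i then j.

α = atan 0.15 = 8.53°;  2α = 17.06°
n_0 = (-0.9403, +0.3402)
n_1 = (-0.9968, -0.0801)
n_2 = (-0.8283, -0.5603)
n_3 = (-0.2941, -0.9558)
n_4 = (+0.3885, -0.9214)
n_5 = (+0.8466, -0.5323)
n_6 = (+0.8842, +0.4671)
n_7 = (-0.4814, +0.8765)
  (0,1): δ = 155.52°  ·
  (0,2): δ = 126.03°  ·
  (0,3): δ = 87.21°  ·
  (0,4): δ = 47.25°  ·
  (0,5): δ = 12.27°  ✓
  (0,6): δ = 47.74°  ·
  (0,7): δ = 138.67°  ·
  (1,2): δ = 150.52°  ·
  (1,3): δ = 111.70°  ·
  (1,4): δ = 71.73°  ·
  (1,5): δ = 36.76°  ·
  (1,6): δ = 23.25°  ·
  (1,7): δ = 114.19°  ·
  (2,3): δ = 141.18°  ·
  (2,4): δ = 101.22°  ·
  (2,5): δ = 66.24°  ·
  (2,6): δ = 6.23°  ✓
  (2,7): δ = 84.70°  ·
  (3,4): δ = 140.04°  ·
  (3,5): δ = 105.06°  ·
  (3,6): δ = 45.05°  ·
  (3,7): δ = 45.88°  ·
  (4,5): δ = 145.02°  ·
  (4,6): δ = 85.01°  ·
  (4,7): δ = 5.92°  ✓
  (5,6): δ = 119.99°  ·
  (5,7): δ = 29.06°  ·
  (6,7): δ = 89.07°  ·
antipodal pairs: 3

count = 3; pairs: (0,5), (2,6), (4,7)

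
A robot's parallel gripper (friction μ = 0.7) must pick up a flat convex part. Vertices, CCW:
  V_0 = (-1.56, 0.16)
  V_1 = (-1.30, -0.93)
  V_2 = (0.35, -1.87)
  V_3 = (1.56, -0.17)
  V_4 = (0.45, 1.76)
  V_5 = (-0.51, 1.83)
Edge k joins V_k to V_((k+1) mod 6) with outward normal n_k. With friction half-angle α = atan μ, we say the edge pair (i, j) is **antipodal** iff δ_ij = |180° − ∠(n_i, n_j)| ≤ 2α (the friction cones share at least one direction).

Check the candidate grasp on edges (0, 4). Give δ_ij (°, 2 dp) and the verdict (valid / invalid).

α = atan 0.7 = 34.99°;  2α = 69.98°
edge 0: e_0 = (+0.26, -1.09);  n_0 = (-0.9727, -0.2320)
edge 4: e_4 = (-0.96, +0.07);  n_4 = (+0.0727, +0.9974)
∠(n_0, n_4) = 107.59°
δ = |180° − 107.59°| = 72.41°
72.41° > 2α = 69.98°  →  invalid

δ = 72.41°, invalid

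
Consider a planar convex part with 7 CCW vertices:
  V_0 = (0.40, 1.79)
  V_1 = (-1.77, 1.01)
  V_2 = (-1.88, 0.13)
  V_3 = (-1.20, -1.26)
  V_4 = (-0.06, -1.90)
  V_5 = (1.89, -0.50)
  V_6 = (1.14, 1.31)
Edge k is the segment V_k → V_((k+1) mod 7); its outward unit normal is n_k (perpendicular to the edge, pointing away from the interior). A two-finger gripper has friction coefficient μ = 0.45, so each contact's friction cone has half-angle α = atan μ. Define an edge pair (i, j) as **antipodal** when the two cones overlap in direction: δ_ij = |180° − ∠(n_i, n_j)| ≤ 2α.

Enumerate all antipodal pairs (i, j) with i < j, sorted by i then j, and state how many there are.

α = atan 0.45 = 24.23°;  2α = 48.46°
n_0 = (-0.3383, +0.9411)
n_1 = (-0.9923, +0.1240)
n_2 = (-0.8983, -0.4394)
n_3 = (-0.4895, -0.8720)
n_4 = (+0.5832, -0.8123)
n_5 = (+0.9238, +0.3828)
n_6 = (+0.5442, +0.8390)
  (0,1): δ = 116.90°  ·
  (0,2): δ = 83.70°  ·
  (0,3): δ = 49.08°  ·
  (0,4): δ = 15.91°  ✓
  (0,5): δ = 92.74°  ·
  (0,6): δ = 127.26°  ·
  (1,2): δ = 146.81°  ·
  (1,3): δ = 112.18°  ·
  (1,4): δ = 47.20°  ✓
  (1,5): δ = 29.63°  ✓
  (1,6): δ = 64.16°  ·
  (2,3): δ = 145.38°  ·
  (2,4): δ = 80.39°  ·
  (2,5): δ = 3.56°  ✓
  (2,6): δ = 30.96°  ✓
  (3,4): δ = 115.01°  ·
  (3,5): δ = 38.18°  ✓
  (3,6): δ = 3.66°  ✓
  (4,5): δ = 103.17°  ·
  (4,6): δ = 68.65°  ·
  (5,6): δ = 145.48°  ·
antipodal pairs: 7

count = 7; pairs: (0,4), (1,4), (1,5), (2,5), (2,6), (3,5), (3,6)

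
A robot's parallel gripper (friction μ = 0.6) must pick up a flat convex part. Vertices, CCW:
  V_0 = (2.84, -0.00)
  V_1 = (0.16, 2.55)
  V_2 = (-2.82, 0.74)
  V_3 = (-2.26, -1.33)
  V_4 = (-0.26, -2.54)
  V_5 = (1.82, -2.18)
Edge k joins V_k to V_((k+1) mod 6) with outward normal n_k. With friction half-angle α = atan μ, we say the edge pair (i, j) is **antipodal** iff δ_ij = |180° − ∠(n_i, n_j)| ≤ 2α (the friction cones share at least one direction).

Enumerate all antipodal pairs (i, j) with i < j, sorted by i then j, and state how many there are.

count = 6; pairs: (0,2), (0,3), (0,4), (1,4), (1,5), (2,5)

α = atan 0.6 = 30.96°;  2α = 61.93°
n_0 = (+0.6893, +0.7245)
n_1 = (-0.5191, +0.8547)
n_2 = (-0.9653, -0.2611)
n_3 = (-0.5176, -0.8556)
n_4 = (+0.1705, -0.9854)
n_5 = (+0.9058, -0.4238)
  (0,1): δ = 105.15°  ·
  (0,2): δ = 31.29°  ✓
  (0,3): δ = 12.40°  ✓
  (0,4): δ = 53.40°  ✓
  (0,5): δ = 108.50°  ·
  (1,2): δ = 106.14°  ·
  (1,3): δ = 62.45°  ·
  (1,4): δ = 21.45°  ✓
  (1,5): δ = 33.65°  ✓
  (2,3): δ = 136.31°  ·
  (2,4): δ = 95.32°  ·
  (2,5): δ = 40.21°  ✓
  (3,4): δ = 139.01°  ·
  (3,5): δ = 83.90°  ·
  (4,5): δ = 124.89°  ·
antipodal pairs: 6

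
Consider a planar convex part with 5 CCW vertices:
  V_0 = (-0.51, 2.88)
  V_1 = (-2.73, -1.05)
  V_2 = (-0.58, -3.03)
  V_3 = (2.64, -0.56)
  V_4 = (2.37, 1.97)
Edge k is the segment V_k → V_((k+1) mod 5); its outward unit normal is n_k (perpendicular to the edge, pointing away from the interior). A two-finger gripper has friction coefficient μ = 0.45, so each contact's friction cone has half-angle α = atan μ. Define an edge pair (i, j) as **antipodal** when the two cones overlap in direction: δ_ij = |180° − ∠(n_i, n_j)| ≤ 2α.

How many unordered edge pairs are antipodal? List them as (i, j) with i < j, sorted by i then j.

α = atan 0.45 = 24.23°;  2α = 48.46°
n_0 = (-0.8707, +0.4918)
n_1 = (-0.6774, -0.7356)
n_2 = (+0.6086, -0.7934)
n_3 = (+0.9944, +0.1061)
n_4 = (+0.3013, +0.9535)
  (0,1): δ = 103.18°  ·
  (0,2): δ = 23.05°  ✓
  (0,3): δ = 35.55°  ✓
  (0,4): δ = 101.93°  ·
  (1,2): δ = 99.87°  ·
  (1,3): δ = 41.27°  ✓
  (1,4): δ = 25.11°  ✓
  (2,3): δ = 121.40°  ·
  (2,4): δ = 55.03°  ·
  (3,4): δ = 113.63°  ·
antipodal pairs: 4

count = 4; pairs: (0,2), (0,3), (1,3), (1,4)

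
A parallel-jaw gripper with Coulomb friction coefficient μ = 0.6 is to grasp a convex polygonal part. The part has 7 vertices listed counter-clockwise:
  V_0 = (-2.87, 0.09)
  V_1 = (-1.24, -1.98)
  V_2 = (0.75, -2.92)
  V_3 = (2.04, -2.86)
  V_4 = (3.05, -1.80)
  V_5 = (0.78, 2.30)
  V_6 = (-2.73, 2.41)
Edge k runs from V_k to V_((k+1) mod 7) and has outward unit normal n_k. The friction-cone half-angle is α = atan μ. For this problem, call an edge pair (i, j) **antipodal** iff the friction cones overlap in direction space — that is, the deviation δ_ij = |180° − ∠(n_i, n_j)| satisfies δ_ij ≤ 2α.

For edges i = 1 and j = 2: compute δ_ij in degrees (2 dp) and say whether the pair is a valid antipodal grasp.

δ = 152.05°, invalid

α = atan 0.6 = 30.96°;  2α = 61.93°
edge 1: e_1 = (+1.99, -0.94);  n_1 = (-0.4271, -0.9042)
edge 2: e_2 = (+1.29, +0.06);  n_2 = (+0.0465, -0.9989)
∠(n_1, n_2) = 27.95°
δ = |180° − 27.95°| = 152.05°
152.05° > 2α = 61.93°  →  invalid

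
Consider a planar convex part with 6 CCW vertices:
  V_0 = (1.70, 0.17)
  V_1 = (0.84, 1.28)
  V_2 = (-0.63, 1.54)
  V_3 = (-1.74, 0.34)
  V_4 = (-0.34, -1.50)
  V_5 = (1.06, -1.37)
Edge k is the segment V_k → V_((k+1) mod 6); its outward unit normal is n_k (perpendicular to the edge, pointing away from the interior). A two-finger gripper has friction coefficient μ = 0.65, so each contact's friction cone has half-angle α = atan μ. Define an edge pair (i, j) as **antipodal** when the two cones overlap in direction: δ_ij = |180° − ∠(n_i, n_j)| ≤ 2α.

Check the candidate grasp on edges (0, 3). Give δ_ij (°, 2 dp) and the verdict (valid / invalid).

α = atan 0.65 = 33.02°;  2α = 66.05°
edge 0: e_0 = (-0.86, +1.11);  n_0 = (+0.7905, +0.6125)
edge 3: e_3 = (+1.40, -1.84);  n_3 = (-0.7958, -0.6055)
∠(n_0, n_3) = 179.50°
δ = |180° − 179.50°| = 0.50°
0.50° ≤ 2α = 66.05°  →  valid

δ = 0.50°, valid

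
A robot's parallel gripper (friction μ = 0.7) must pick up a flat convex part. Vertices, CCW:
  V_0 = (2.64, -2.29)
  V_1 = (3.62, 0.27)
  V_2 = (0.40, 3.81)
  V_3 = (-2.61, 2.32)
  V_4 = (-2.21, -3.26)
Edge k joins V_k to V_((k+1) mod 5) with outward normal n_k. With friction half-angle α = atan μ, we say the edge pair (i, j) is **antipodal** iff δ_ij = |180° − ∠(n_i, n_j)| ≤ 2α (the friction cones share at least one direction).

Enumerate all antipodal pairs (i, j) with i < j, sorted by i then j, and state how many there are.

α = atan 0.7 = 34.99°;  2α = 69.98°
n_0 = (+0.9339, -0.3575)
n_1 = (+0.7398, +0.6729)
n_2 = (-0.4436, +0.8962)
n_3 = (-0.9974, -0.0715)
n_4 = (+0.1961, -0.9806)
  (0,1): δ = 116.76°  ·
  (0,2): δ = 42.72°  ✓
  (0,3): δ = 25.05°  ✓
  (0,4): δ = 122.26°  ·
  (1,2): δ = 105.95°  ·
  (1,3): δ = 38.19°  ✓
  (1,4): δ = 59.02°  ✓
  (2,3): δ = 112.24°  ·
  (2,4): δ = 15.03°  ✓
  (3,4): δ = 82.79°  ·
antipodal pairs: 5

count = 5; pairs: (0,2), (0,3), (1,3), (1,4), (2,4)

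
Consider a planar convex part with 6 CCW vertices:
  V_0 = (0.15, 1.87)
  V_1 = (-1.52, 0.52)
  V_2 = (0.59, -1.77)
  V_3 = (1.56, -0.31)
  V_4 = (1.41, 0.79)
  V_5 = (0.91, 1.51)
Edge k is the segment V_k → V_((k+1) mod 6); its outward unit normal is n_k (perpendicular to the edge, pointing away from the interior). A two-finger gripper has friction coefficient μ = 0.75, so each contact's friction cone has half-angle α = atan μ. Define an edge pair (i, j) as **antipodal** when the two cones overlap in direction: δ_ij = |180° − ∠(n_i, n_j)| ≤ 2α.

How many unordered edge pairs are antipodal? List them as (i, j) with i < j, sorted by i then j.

count = 5; pairs: (0,2), (0,3), (1,3), (1,4), (1,5)

α = atan 0.75 = 36.87°;  2α = 73.74°
n_0 = (-0.6287, +0.7777)
n_1 = (-0.7354, -0.6776)
n_2 = (+0.8329, -0.5534)
n_3 = (+0.9908, +0.1351)
n_4 = (+0.8214, +0.5704)
n_5 = (+0.4281, +0.9037)
  (0,1): δ = 86.29°  ·
  (0,2): δ = 17.45°  ✓
  (0,3): δ = 58.81°  ✓
  (0,4): δ = 85.83°  ·
  (0,5): δ = 115.70°  ·
  (1,2): δ = 76.26°  ·
  (1,3): δ = 34.89°  ✓
  (1,4): δ = 7.88°  ✓
  (1,5): δ = 22.00°  ✓
  (2,3): δ = 138.64°  ·
  (2,4): δ = 111.62°  ·
  (2,5): δ = 81.75°  ·
  (3,4): δ = 152.99°  ·
  (3,5): δ = 123.11°  ·
  (4,5): δ = 150.12°  ·
antipodal pairs: 5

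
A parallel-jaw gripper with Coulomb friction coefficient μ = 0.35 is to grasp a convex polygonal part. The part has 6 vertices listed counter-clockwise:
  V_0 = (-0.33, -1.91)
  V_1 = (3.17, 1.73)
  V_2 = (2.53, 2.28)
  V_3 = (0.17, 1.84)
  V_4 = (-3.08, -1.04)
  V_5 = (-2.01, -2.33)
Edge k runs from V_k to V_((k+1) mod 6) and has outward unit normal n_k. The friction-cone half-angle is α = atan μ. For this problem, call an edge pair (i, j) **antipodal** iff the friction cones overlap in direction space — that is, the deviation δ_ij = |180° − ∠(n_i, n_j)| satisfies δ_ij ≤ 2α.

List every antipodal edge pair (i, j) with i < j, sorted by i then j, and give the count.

α = atan 0.35 = 19.29°;  2α = 38.58°
n_0 = (+0.7208, -0.6931)
n_1 = (+0.6518, +0.7584)
n_2 = (-0.1833, +0.9831)
n_3 = (-0.6632, +0.7484)
n_4 = (-0.7697, -0.6384)
n_5 = (+0.2425, -0.9701)
  (0,1): δ = 86.80°  ·
  (0,2): δ = 35.56°  ✓
  (0,3): δ = 4.58°  ✓
  (0,4): δ = 83.55°  ·
  (0,5): δ = 147.91°  ·
  (1,2): δ = 128.76°  ·
  (1,3): δ = 97.78°  ·
  (1,4): δ = 9.65°  ✓
  (1,5): δ = 54.71°  ·
  (2,3): δ = 149.02°  ·
  (2,4): δ = 60.89°  ·
  (2,5): δ = 3.48°  ✓
  (3,4): δ = 91.87°  ·
  (3,5): δ = 27.51°  ✓
  (4,5): δ = 115.64°  ·
antipodal pairs: 5

count = 5; pairs: (0,2), (0,3), (1,4), (2,5), (3,5)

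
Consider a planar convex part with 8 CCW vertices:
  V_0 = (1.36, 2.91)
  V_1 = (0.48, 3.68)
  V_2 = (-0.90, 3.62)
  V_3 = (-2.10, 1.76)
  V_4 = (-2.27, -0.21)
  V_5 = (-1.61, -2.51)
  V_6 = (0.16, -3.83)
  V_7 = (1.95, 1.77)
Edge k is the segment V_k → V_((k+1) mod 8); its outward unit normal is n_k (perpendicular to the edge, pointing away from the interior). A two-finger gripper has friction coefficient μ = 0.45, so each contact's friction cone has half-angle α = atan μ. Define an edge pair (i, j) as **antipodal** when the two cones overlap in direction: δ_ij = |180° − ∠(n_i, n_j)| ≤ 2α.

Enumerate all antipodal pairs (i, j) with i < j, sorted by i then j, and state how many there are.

α = atan 0.45 = 24.23°;  2α = 48.46°
n_0 = (+0.6585, +0.7526)
n_1 = (-0.0434, +0.9991)
n_2 = (-0.8403, +0.5421)
n_3 = (-0.9963, +0.0860)
n_4 = (-0.9612, -0.2758)
n_5 = (-0.5978, -0.8016)
n_6 = (+0.9525, -0.3045)
n_7 = (+0.8881, +0.4596)
  (0,1): δ = 136.32°  ·
  (0,2): δ = 81.64°  ·
  (0,3): δ = 53.75°  ·
  (0,4): δ = 32.80°  ✓
  (0,5): δ = 4.47°  ✓
  (0,6): δ = 113.46°  ·
  (0,7): δ = 158.55°  ·
  (1,2): δ = 125.32°  ·
  (1,3): δ = 97.42°  ·
  (1,4): δ = 76.48°  ·
  (1,5): δ = 39.20°  ✓
  (1,6): δ = 69.78°  ·
  (1,7): δ = 114.87°  ·
  (2,3): δ = 152.10°  ·
  (2,4): δ = 131.16°  ·
  (2,5): δ = 93.89°  ·
  (2,6): δ = 15.10°  ✓
  (2,7): δ = 60.19°  ·
  (3,4): δ = 159.06°  ·
  (3,5): δ = 121.78°  ·
  (3,6): δ = 12.79°  ✓
  (3,7): δ = 32.30°  ✓
  (4,5): δ = 142.73°  ·
  (4,6): δ = 33.74°  ✓
  (4,7): δ = 11.35°  ✓
  (5,6): δ = 71.01°  ·
  (5,7): δ = 25.92°  ✓
  (6,7): δ = 134.91°  ·
antipodal pairs: 9

count = 9; pairs: (0,4), (0,5), (1,5), (2,6), (3,6), (3,7), (4,6), (4,7), (5,7)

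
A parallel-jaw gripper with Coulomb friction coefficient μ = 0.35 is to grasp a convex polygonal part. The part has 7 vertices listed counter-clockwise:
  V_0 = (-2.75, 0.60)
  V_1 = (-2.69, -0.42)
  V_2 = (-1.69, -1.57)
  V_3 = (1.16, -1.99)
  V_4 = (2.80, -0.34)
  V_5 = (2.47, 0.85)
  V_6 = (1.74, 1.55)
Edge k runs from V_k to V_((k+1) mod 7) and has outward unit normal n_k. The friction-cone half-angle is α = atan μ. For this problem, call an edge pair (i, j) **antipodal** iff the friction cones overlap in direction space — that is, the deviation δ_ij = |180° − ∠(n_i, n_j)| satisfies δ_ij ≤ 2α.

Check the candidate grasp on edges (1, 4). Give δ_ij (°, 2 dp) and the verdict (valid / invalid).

α = atan 0.35 = 19.29°;  2α = 38.58°
edge 1: e_1 = (+1.00, -1.15);  n_1 = (-0.7546, -0.6562)
edge 4: e_4 = (-0.33, +1.19);  n_4 = (+0.9636, +0.2672)
∠(n_1, n_4) = 154.49°
δ = |180° − 154.49°| = 25.51°
25.51° ≤ 2α = 38.58°  →  valid

δ = 25.51°, valid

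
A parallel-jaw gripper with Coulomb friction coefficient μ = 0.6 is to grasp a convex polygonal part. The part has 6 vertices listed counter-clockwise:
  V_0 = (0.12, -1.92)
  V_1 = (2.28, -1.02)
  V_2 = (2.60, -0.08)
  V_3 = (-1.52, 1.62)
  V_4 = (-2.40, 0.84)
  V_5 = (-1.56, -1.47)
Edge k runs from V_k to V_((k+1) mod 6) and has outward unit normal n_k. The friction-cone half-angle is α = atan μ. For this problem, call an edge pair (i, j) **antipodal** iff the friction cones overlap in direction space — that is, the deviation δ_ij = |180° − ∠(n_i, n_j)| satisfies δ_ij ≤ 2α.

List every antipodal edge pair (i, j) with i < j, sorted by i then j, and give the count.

α = atan 0.6 = 30.96°;  2α = 61.93°
n_0 = (+0.3846, -0.9231)
n_1 = (+0.9466, -0.3223)
n_2 = (+0.3814, +0.9244)
n_3 = (-0.6633, +0.7483)
n_4 = (-0.9398, -0.3417)
n_5 = (-0.2587, -0.9659)
  (0,1): δ = 131.42°  ·
  (0,2): δ = 45.04°  ✓
  (0,3): δ = 18.93°  ✓
  (0,4): δ = 87.36°  ·
  (0,5): δ = 142.39°  ·
  (1,2): δ = 93.62°  ·
  (1,3): δ = 29.65°  ✓
  (1,4): δ = 38.78°  ✓
  (1,5): δ = 93.80°  ·
  (2,3): δ = 116.03°  ·
  (2,4): δ = 47.59°  ✓
  (2,5): δ = 7.43°  ✓
  (3,4): δ = 111.57°  ·
  (3,5): δ = 56.55°  ✓
  (4,5): δ = 124.98°  ·
antipodal pairs: 7

count = 7; pairs: (0,2), (0,3), (1,3), (1,4), (2,4), (2,5), (3,5)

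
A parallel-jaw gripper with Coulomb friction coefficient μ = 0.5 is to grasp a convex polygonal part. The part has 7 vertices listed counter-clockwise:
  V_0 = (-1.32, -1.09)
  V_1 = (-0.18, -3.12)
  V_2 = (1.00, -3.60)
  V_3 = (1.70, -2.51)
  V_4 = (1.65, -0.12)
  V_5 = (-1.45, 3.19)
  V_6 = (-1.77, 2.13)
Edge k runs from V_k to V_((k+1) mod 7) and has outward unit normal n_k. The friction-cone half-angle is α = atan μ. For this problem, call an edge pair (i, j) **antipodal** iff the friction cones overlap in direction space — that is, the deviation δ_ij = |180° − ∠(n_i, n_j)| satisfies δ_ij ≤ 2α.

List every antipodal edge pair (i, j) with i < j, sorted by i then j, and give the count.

α = atan 0.5 = 26.57°;  2α = 53.13°
n_0 = (-0.8719, -0.4896)
n_1 = (-0.3768, -0.9263)
n_2 = (+0.8414, -0.5404)
n_3 = (+0.9998, +0.0209)
n_4 = (+0.7299, +0.6836)
n_5 = (-0.9573, +0.2890)
n_6 = (-0.9904, -0.1384)
  (0,1): δ = 141.45°  ·
  (0,2): δ = 62.03°  ·
  (0,3): δ = 28.12°  ✓
  (0,4): δ = 13.81°  ✓
  (0,5): δ = 133.88°  ·
  (0,6): δ = 158.64°  ·
  (1,2): δ = 100.57°  ·
  (1,3): δ = 66.67°  ·
  (1,4): δ = 24.74°  ✓
  (1,5): δ = 95.34°  ·
  (1,6): δ = 120.09°  ·
  (2,3): δ = 146.09°  ·
  (2,4): δ = 104.17°  ·
  (2,5): δ = 15.91°  ✓
  (2,6): δ = 40.66°  ✓
  (3,4): δ = 138.07°  ·
  (3,5): δ = 18.00°  ✓
  (3,6): δ = 6.76°  ✓
  (4,5): δ = 59.92°  ·
  (4,6): δ = 35.17°  ✓
  (5,6): δ = 155.25°  ·
antipodal pairs: 8

count = 8; pairs: (0,3), (0,4), (1,4), (2,5), (2,6), (3,5), (3,6), (4,6)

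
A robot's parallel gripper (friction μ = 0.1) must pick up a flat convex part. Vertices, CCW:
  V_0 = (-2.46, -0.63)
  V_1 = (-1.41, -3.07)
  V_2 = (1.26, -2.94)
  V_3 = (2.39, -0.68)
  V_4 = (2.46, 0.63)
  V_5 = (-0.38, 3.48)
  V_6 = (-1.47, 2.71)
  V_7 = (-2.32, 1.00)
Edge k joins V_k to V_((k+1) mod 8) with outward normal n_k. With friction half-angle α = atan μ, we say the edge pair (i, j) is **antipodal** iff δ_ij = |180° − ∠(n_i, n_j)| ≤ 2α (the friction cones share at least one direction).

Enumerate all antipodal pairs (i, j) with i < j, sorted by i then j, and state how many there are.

α = atan 0.1 = 5.71°;  2α = 11.42°
n_0 = (-0.9186, -0.3953)
n_1 = (+0.0486, -0.9988)
n_2 = (+0.8944, -0.4472)
n_3 = (+0.9986, -0.0534)
n_4 = (+0.7083, +0.7059)
n_5 = (-0.5770, +0.8168)
n_6 = (-0.8955, +0.4451)
n_7 = (-0.9963, +0.0856)
  (0,1): δ = 110.50°  ·
  (0,2): δ = 49.85°  ·
  (0,3): δ = 26.34°  ·
  (0,4): δ = 21.62°  ·
  (0,5): δ = 101.95°  ·
  (0,6): δ = 130.29°  ·
  (0,7): δ = 151.81°  ·
  (1,2): δ = 119.35°  ·
  (1,3): δ = 95.85°  ·
  (1,4): δ = 47.89°  ·
  (1,5): δ = 32.45°  ·
  (1,6): δ = 60.78°  ·
  (1,7): δ = 82.30°  ·
  (2,3): δ = 156.49°  ·
  (2,4): δ = 108.54°  ·
  (2,5): δ = 28.20°  ·
  (2,6): δ = 0.13°  ✓
  (2,7): δ = 21.66°  ·
  (3,4): δ = 132.04°  ·
  (3,5): δ = 51.70°  ·
  (3,6): δ = 23.37°  ·
  (3,7): δ = 1.85°  ✓
  (4,5): δ = 99.66°  ·
  (4,6): δ = 71.33°  ·
  (4,7): δ = 49.81°  ·
  (5,6): δ = 151.67°  ·
  (5,7): δ = 130.15°  ·
  (6,7): δ = 158.48°  ·
antipodal pairs: 2

count = 2; pairs: (2,6), (3,7)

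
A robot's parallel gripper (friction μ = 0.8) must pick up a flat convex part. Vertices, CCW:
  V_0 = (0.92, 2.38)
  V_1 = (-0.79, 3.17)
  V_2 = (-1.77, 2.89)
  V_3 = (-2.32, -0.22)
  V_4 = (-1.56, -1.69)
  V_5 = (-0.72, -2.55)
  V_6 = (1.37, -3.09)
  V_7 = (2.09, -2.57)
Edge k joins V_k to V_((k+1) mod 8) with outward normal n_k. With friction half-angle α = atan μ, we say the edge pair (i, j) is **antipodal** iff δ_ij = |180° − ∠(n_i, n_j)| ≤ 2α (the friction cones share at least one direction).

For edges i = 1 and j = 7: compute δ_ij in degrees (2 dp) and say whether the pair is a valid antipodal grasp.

α = atan 0.8 = 38.66°;  2α = 77.32°
edge 1: e_1 = (-0.98, -0.28);  n_1 = (-0.2747, +0.9615)
edge 7: e_7 = (-1.17, +4.95);  n_7 = (+0.9732, +0.2300)
∠(n_1, n_7) = 92.65°
δ = |180° − 92.65°| = 87.35°
87.35° > 2α = 77.32°  →  invalid

δ = 87.35°, invalid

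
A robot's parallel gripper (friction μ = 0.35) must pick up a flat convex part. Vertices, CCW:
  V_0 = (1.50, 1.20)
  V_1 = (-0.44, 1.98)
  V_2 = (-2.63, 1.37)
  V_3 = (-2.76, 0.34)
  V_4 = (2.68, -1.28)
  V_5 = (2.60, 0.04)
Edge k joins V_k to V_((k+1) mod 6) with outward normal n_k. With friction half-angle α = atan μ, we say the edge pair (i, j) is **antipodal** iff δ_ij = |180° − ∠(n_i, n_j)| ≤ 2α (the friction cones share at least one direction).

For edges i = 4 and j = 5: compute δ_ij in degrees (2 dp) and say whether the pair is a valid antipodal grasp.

δ = 139.99°, invalid

α = atan 0.35 = 19.29°;  2α = 38.58°
edge 4: e_4 = (-0.08, +1.32);  n_4 = (+0.9982, +0.0605)
edge 5: e_5 = (-1.10, +1.16);  n_5 = (+0.7256, +0.6881)
∠(n_4, n_5) = 40.01°
δ = |180° − 40.01°| = 139.99°
139.99° > 2α = 38.58°  →  invalid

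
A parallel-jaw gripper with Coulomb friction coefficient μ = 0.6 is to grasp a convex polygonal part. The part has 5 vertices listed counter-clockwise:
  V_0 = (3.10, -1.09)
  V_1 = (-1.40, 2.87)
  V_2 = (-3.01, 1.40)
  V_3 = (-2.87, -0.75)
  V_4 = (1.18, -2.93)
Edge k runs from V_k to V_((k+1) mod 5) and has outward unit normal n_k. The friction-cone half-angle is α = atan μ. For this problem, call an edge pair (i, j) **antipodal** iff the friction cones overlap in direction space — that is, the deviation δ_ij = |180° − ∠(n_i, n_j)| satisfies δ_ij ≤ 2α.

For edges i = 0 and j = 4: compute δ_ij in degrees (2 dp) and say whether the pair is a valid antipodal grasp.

α = atan 0.6 = 30.96°;  2α = 61.93°
edge 0: e_0 = (-4.50, +3.96);  n_0 = (+0.6606, +0.7507)
edge 4: e_4 = (+1.92, +1.84);  n_4 = (+0.6919, -0.7220)
∠(n_0, n_4) = 94.87°
δ = |180° − 94.87°| = 85.13°
85.13° > 2α = 61.93°  →  invalid

δ = 85.13°, invalid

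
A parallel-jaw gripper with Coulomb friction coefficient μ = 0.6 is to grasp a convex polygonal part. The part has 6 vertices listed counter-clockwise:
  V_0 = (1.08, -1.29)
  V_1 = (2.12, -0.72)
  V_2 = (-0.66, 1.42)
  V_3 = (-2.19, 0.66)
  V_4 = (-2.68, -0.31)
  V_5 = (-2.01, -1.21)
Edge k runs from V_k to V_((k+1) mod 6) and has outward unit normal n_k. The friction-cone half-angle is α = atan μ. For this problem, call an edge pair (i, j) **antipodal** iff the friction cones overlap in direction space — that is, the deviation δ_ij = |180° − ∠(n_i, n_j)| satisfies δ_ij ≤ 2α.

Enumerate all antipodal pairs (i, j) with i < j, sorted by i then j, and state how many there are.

α = atan 0.6 = 30.96°;  2α = 61.93°
n_0 = (+0.4806, -0.8769)
n_1 = (+0.6100, +0.7924)
n_2 = (-0.4449, +0.8956)
n_3 = (-0.8926, +0.4509)
n_4 = (-0.8021, -0.5971)
n_5 = (-0.0259, -0.9997)
  (0,1): δ = 66.31°  ·
  (0,2): δ = 2.31°  ✓
  (0,3): δ = 34.47°  ✓
  (0,4): δ = 97.94°  ·
  (0,5): δ = 149.79°  ·
  (1,2): δ = 116.00°  ·
  (1,3): δ = 79.21°  ·
  (1,4): δ = 15.75°  ✓
  (1,5): δ = 36.11°  ✓
  (2,3): δ = 143.22°  ·
  (2,4): δ = 79.75°  ·
  (2,5): δ = 27.90°  ✓
  (3,4): δ = 116.53°  ·
  (3,5): δ = 64.68°  ·
  (4,5): δ = 128.15°  ·
antipodal pairs: 5

count = 5; pairs: (0,2), (0,3), (1,4), (1,5), (2,5)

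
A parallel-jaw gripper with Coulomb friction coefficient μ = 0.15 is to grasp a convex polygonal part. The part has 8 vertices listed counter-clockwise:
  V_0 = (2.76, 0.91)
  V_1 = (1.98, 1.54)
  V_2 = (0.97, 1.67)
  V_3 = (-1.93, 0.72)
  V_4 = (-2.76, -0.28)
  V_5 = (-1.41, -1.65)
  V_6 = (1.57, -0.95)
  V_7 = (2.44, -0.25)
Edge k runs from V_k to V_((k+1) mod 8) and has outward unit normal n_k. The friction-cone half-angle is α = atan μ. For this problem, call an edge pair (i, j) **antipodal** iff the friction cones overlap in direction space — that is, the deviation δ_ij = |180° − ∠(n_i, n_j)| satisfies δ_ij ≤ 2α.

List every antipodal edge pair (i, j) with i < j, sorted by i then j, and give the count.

α = atan 0.15 = 8.53°;  2α = 17.06°
n_0 = (+0.6283, +0.7779)
n_1 = (+0.1277, +0.9918)
n_2 = (-0.3113, +0.9503)
n_3 = (-0.7695, +0.6387)
n_4 = (-0.7123, -0.7019)
n_5 = (+0.2287, -0.9735)
n_6 = (+0.6269, -0.7791)
n_7 = (+0.9640, -0.2659)
  (0,1): δ = 148.41°  ·
  (0,2): δ = 122.93°  ·
  (0,3): δ = 90.77°  ·
  (0,4): δ = 6.49°  ✓
  (0,5): δ = 52.15°  ·
  (0,6): δ = 77.75°  ·
  (0,7): δ = 113.51°  ·
  (1,2): δ = 154.53°  ·
  (1,3): δ = 122.36°  ·
  (1,4): δ = 38.09°  ·
  (1,5): δ = 20.55°  ·
  (1,6): δ = 46.15°  ·
  (1,7): δ = 81.91°  ·
  (2,3): δ = 147.83°  ·
  (2,4): δ = 63.56°  ·
  (2,5): δ = 4.92°  ✓
  (2,6): δ = 20.68°  ·
  (2,7): δ = 56.44°  ·
  (3,4): δ = 95.73°  ·
  (3,5): δ = 37.09°  ·
  (3,6): δ = 11.49°  ✓
  (3,7): δ = 24.27°  ·
  (4,5): δ = 121.36°  ·
  (4,6): δ = 95.76°  ·
  (4,7): δ = 60.00°  ·
  (5,6): δ = 154.40°  ·
  (5,7): δ = 118.64°  ·
  (6,7): δ = 144.24°  ·
antipodal pairs: 3

count = 3; pairs: (0,4), (2,5), (3,6)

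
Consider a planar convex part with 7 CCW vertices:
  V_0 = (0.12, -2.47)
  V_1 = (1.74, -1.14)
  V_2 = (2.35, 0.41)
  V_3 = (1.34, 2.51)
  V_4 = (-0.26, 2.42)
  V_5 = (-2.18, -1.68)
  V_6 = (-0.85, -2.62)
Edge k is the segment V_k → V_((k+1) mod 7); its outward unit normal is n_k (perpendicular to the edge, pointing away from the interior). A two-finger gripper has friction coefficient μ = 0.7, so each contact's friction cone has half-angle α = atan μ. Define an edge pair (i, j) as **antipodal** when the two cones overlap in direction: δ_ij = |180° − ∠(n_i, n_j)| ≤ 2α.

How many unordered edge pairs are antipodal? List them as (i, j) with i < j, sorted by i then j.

α = atan 0.7 = 34.99°;  2α = 69.98°
n_0 = (+0.6345, -0.7729)
n_1 = (+0.9305, -0.3662)
n_2 = (+0.9012, +0.4334)
n_3 = (-0.0562, +0.9984)
n_4 = (-0.9056, +0.4241)
n_5 = (-0.5772, -0.8166)
n_6 = (+0.1528, -0.9883)
  (0,1): δ = 150.87°  ·
  (0,2): δ = 103.70°  ·
  (0,3): δ = 36.17°  ✓
  (0,4): δ = 25.52°  ✓
  (0,5): δ = 105.36°  ·
  (0,6): δ = 149.40°  ·
  (1,2): δ = 132.83°  ·
  (1,3): δ = 65.30°  ✓
  (1,4): δ = 3.61°  ✓
  (1,5): δ = 76.23°  ·
  (1,6): δ = 120.27°  ·
  (2,3): δ = 112.47°  ·
  (2,4): δ = 50.78°  ✓
  (2,5): δ = 29.06°  ✓
  (2,6): δ = 73.11°  ·
  (3,4): δ = 118.31°  ·
  (3,5): δ = 38.47°  ✓
  (3,6): δ = 5.57°  ✓
  (4,5): δ = 100.16°  ·
  (4,6): δ = 56.12°  ✓
  (5,6): δ = 135.96°  ·
antipodal pairs: 9

count = 9; pairs: (0,3), (0,4), (1,3), (1,4), (2,4), (2,5), (3,5), (3,6), (4,6)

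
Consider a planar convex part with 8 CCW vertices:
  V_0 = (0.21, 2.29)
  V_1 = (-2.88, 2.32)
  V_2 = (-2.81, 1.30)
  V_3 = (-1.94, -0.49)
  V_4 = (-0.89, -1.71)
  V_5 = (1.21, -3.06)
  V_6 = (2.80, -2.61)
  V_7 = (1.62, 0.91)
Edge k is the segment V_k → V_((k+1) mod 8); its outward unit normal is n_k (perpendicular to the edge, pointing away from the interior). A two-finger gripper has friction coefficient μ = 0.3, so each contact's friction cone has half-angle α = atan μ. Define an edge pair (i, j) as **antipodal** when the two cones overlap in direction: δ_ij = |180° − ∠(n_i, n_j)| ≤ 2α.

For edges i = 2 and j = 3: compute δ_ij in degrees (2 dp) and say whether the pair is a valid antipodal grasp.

δ = 165.20°, invalid

α = atan 0.3 = 16.70°;  2α = 33.40°
edge 2: e_2 = (+0.87, -1.79);  n_2 = (-0.8994, -0.4371)
edge 3: e_3 = (+1.05, -1.22);  n_3 = (-0.7579, -0.6523)
∠(n_2, n_3) = 14.80°
δ = |180° − 14.80°| = 165.20°
165.20° > 2α = 33.40°  →  invalid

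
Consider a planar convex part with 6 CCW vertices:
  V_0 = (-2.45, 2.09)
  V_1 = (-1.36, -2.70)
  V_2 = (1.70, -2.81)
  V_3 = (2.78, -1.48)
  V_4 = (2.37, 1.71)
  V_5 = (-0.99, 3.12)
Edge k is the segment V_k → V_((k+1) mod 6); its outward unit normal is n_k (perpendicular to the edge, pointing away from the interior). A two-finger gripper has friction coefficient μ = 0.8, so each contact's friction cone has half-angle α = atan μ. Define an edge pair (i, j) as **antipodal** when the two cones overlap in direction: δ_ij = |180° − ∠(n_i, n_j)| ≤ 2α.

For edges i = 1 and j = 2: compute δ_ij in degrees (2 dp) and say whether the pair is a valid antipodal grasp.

δ = 127.02°, invalid

α = atan 0.8 = 38.66°;  2α = 77.32°
edge 1: e_1 = (+3.06, -0.11);  n_1 = (-0.0359, -0.9994)
edge 2: e_2 = (+1.08, +1.33);  n_2 = (+0.7763, -0.6304)
∠(n_1, n_2) = 52.98°
δ = |180° − 52.98°| = 127.02°
127.02° > 2α = 77.32°  →  invalid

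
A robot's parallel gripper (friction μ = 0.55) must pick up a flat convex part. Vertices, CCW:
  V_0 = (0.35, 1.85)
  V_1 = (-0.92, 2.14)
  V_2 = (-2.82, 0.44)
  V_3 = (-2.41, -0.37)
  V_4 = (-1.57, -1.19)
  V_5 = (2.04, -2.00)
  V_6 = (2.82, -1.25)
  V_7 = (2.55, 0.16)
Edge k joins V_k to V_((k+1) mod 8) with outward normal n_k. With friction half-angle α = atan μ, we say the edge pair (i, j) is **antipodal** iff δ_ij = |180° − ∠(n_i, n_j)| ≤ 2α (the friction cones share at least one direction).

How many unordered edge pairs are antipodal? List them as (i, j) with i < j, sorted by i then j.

α = atan 0.55 = 28.81°;  2α = 57.62°
n_0 = (+0.2226, +0.9749)
n_1 = (-0.6668, +0.7452)
n_2 = (-0.8922, -0.4516)
n_3 = (-0.6985, -0.7156)
n_4 = (-0.2189, -0.9757)
n_5 = (+0.6931, -0.7208)
n_6 = (+0.9822, +0.1881)
n_7 = (+0.6092, +0.7930)
  (0,1): δ = 125.32°  ·
  (0,2): δ = 50.29°  ✓
  (0,3): δ = 31.45°  ✓
  (0,4): δ = 0.22°  ✓
  (0,5): δ = 56.74°  ✓
  (0,6): δ = 113.70°  ·
  (0,7): δ = 155.33°  ·
  (1,2): δ = 104.97°  ·
  (1,3): δ = 86.13°  ·
  (1,4): δ = 54.47°  ✓
  (1,5): δ = 2.06°  ✓
  (1,6): δ = 59.02°  ·
  (1,7): δ = 100.65°  ·
  (2,3): δ = 161.16°  ·
  (2,4): δ = 129.49°  ·
  (2,5): δ = 72.97°  ·
  (2,6): δ = 16.01°  ✓
  (2,7): δ = 25.62°  ✓
  (3,4): δ = 148.34°  ·
  (3,5): δ = 91.81°  ·
  (3,6): δ = 34.85°  ✓
  (3,7): δ = 6.78°  ✓
  (4,5): δ = 123.48°  ·
  (4,6): δ = 66.51°  ·
  (4,7): δ = 24.88°  ✓
  (5,6): δ = 123.04°  ·
  (5,7): δ = 81.41°  ·
  (6,7): δ = 138.37°  ·
antipodal pairs: 11

count = 11; pairs: (0,2), (0,3), (0,4), (0,5), (1,4), (1,5), (2,6), (2,7), (3,6), (3,7), (4,7)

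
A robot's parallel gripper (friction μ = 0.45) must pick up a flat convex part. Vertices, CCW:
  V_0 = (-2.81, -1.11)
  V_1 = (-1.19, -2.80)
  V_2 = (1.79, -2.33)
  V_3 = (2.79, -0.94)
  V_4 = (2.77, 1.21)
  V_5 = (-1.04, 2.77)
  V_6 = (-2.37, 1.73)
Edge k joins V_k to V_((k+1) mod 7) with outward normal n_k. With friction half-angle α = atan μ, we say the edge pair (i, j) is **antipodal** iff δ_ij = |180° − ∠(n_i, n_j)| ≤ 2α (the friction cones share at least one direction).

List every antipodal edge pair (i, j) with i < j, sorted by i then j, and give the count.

count = 7; pairs: (0,3), (0,4), (1,4), (1,5), (2,5), (2,6), (3,6)

α = atan 0.45 = 24.23°;  2α = 48.46°
n_0 = (-0.7219, -0.6920)
n_1 = (+0.1558, -0.9878)
n_2 = (+0.8118, -0.5840)
n_3 = (+1.0000, +0.0093)
n_4 = (+0.3789, +0.9254)
n_5 = (-0.6160, +0.7878)
n_6 = (-0.9882, +0.1531)
  (0,1): δ = 124.83°  ·
  (0,2): δ = 79.52°  ·
  (0,3): δ = 43.26°  ✓
  (0,4): δ = 23.94°  ✓
  (0,5): δ = 84.24°  ·
  (0,6): δ = 127.40°  ·
  (1,2): δ = 134.69°  ·
  (1,3): δ = 98.43°  ·
  (1,4): δ = 31.23°  ✓
  (1,5): δ = 29.06°  ✓
  (1,6): δ = 72.23°  ·
  (2,3): δ = 143.73°  ·
  (2,4): δ = 76.53°  ·
  (2,5): δ = 16.24°  ✓
  (2,6): δ = 26.93°  ✓
  (3,4): δ = 112.80°  ·
  (3,5): δ = 52.51°  ·
  (3,6): δ = 9.34°  ✓
  (4,5): δ = 119.71°  ·
  (4,6): δ = 76.54°  ·
  (5,6): δ = 136.83°  ·
antipodal pairs: 7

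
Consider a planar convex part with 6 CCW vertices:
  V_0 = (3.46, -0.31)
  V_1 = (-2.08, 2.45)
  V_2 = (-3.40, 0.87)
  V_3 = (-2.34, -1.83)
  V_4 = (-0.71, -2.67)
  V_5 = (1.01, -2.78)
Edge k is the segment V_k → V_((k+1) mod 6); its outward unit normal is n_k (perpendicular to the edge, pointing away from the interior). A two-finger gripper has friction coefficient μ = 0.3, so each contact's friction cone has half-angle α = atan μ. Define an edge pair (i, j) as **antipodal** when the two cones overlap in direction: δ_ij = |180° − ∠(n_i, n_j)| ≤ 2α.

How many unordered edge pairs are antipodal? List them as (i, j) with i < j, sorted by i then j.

count = 3; pairs: (0,3), (0,4), (1,5)

α = atan 0.3 = 16.70°;  2α = 33.40°
n_0 = (+0.4459, +0.8951)
n_1 = (-0.7674, +0.6411)
n_2 = (-0.9308, -0.3654)
n_3 = (-0.4581, -0.8889)
n_4 = (-0.0638, -0.9980)
n_5 = (+0.7100, -0.7042)
  (0,1): δ = 103.39°  ·
  (0,2): δ = 42.08°  ·
  (0,3): δ = 0.78°  ✓
  (0,4): δ = 22.82°  ✓
  (0,5): δ = 71.72°  ·
  (1,2): δ = 118.69°  ·
  (1,3): δ = 77.39°  ·
  (1,4): δ = 53.78°  ·
  (1,5): δ = 4.89°  ✓
  (2,3): δ = 138.70°  ·
  (2,4): δ = 115.09°  ·
  (2,5): δ = 66.20°  ·
  (3,4): δ = 156.40°  ·
  (3,5): δ = 107.50°  ·
  (4,5): δ = 131.11°  ·
antipodal pairs: 3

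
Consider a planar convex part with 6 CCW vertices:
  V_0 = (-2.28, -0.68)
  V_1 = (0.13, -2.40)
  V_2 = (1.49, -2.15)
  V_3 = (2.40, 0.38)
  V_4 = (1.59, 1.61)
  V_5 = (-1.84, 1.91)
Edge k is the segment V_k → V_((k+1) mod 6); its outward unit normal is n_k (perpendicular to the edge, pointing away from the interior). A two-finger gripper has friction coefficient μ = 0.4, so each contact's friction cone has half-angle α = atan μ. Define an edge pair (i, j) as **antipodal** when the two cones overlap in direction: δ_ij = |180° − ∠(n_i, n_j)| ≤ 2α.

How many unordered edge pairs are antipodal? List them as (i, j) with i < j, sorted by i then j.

count = 5; pairs: (0,3), (0,4), (1,4), (2,5), (3,5)

α = atan 0.4 = 21.80°;  2α = 43.60°
n_0 = (-0.5809, -0.8140)
n_1 = (+0.1808, -0.9835)
n_2 = (+0.9410, -0.3385)
n_3 = (+0.8352, +0.5500)
n_4 = (+0.0871, +0.9962)
n_5 = (-0.9859, +0.1675)
  (0,1): δ = 134.07°  ·
  (0,2): δ = 74.27°  ·
  (0,3): δ = 21.12°  ✓
  (0,4): δ = 30.52°  ✓
  (0,5): δ = 115.87°  ·
  (1,2): δ = 120.20°  ·
  (1,3): δ = 67.05°  ·
  (1,4): δ = 15.41°  ✓
  (1,5): δ = 69.94°  ·
  (2,3): δ = 126.85°  ·
  (2,4): δ = 75.22°  ·
  (2,5): δ = 10.14°  ✓
  (3,4): δ = 128.36°  ·
  (3,5): δ = 43.01°  ✓
  (4,5): δ = 94.64°  ·
antipodal pairs: 5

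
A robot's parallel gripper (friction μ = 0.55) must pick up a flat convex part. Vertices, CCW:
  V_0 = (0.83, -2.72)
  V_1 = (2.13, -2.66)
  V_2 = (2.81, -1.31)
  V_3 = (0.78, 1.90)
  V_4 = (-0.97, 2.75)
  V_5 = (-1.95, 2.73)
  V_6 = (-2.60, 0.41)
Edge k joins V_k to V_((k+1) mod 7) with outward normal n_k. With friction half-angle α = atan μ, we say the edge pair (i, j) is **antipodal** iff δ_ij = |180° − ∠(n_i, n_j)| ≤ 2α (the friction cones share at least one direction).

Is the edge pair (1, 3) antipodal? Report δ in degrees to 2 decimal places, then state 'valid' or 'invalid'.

α = atan 0.55 = 28.81°;  2α = 57.62°
edge 1: e_1 = (+0.68, +1.35);  n_1 = (+0.8931, -0.4499)
edge 3: e_3 = (-1.75, +0.85);  n_3 = (+0.4369, +0.8995)
∠(n_1, n_3) = 90.83°
δ = |180° − 90.83°| = 89.17°
89.17° > 2α = 57.62°  →  invalid

δ = 89.17°, invalid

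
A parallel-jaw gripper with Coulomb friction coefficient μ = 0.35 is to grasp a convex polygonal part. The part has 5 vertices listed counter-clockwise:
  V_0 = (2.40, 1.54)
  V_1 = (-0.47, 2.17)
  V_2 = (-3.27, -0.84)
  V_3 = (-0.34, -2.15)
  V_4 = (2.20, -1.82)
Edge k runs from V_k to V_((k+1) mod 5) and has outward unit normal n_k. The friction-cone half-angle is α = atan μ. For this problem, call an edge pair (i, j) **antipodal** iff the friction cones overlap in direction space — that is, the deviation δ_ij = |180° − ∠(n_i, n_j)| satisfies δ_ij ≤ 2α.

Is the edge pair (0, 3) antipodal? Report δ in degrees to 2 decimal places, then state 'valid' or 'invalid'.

δ = 19.78°, valid

α = atan 0.35 = 19.29°;  2α = 38.58°
edge 0: e_0 = (-2.87, +0.63);  n_0 = (+0.2144, +0.9767)
edge 3: e_3 = (+2.54, +0.33);  n_3 = (+0.1288, -0.9917)
∠(n_0, n_3) = 160.22°
δ = |180° − 160.22°| = 19.78°
19.78° ≤ 2α = 38.58°  →  valid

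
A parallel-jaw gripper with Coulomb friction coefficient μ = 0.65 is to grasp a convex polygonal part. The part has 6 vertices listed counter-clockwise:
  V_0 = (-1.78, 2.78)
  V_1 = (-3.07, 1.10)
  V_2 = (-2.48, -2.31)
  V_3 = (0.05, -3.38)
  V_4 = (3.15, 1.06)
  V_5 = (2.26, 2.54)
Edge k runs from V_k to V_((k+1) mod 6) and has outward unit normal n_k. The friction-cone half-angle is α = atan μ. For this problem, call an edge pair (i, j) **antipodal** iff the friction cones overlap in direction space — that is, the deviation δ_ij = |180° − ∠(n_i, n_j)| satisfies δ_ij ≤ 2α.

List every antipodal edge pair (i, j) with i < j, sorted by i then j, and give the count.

α = atan 0.65 = 33.02°;  2α = 66.05°
n_0 = (-0.7932, +0.6090)
n_1 = (-0.9854, -0.1705)
n_2 = (-0.3895, -0.9210)
n_3 = (+0.8199, -0.5725)
n_4 = (+0.8570, +0.5153)
n_5 = (+0.0593, +0.9982)
  (0,1): δ = 132.66°  ·
  (0,2): δ = 75.41°  ·
  (0,3): δ = 2.60°  ✓
  (0,4): δ = 68.54°  ·
  (0,5): δ = 124.12°  ·
  (1,2): δ = 122.74°  ·
  (1,3): δ = 44.74°  ✓
  (1,4): δ = 21.20°  ✓
  (1,5): δ = 76.78°  ·
  (2,3): δ = 102.00°  ·
  (2,4): δ = 36.05°  ✓
  (2,5): δ = 19.52°  ✓
  (3,4): δ = 114.06°  ·
  (3,5): δ = 58.48°  ✓
  (4,5): δ = 124.42°  ·
antipodal pairs: 6

count = 6; pairs: (0,3), (1,3), (1,4), (2,4), (2,5), (3,5)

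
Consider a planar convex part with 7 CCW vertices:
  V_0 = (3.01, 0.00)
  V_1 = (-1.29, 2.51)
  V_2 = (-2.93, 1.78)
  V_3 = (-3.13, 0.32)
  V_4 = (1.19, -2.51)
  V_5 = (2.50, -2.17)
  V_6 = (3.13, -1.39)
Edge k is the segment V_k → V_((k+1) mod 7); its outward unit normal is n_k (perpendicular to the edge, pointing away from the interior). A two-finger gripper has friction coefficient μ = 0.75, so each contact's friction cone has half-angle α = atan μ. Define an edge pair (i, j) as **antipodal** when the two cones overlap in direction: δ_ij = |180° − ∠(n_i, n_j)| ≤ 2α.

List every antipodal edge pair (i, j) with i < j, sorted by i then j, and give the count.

α = atan 0.75 = 36.87°;  2α = 73.74°
n_0 = (+0.5041, +0.8636)
n_1 = (-0.4067, +0.9136)
n_2 = (-0.9907, +0.1357)
n_3 = (-0.5480, -0.8365)
n_4 = (+0.2512, -0.9679)
n_5 = (+0.7779, -0.6283)
n_6 = (+0.9963, +0.0860)
  (0,1): δ = 125.73°  ·
  (0,2): δ = 67.53°  ✓
  (0,3): δ = 2.96°  ✓
  (0,4): δ = 44.82°  ✓
  (0,5): δ = 81.35°  ·
  (0,6): δ = 125.21°  ·
  (1,2): δ = 121.80°  ·
  (1,3): δ = 57.22°  ✓
  (1,4): δ = 9.45°  ✓
  (1,5): δ = 27.08°  ✓
  (1,6): δ = 70.94°  ✓
  (2,3): δ = 115.43°  ·
  (2,4): δ = 67.65°  ✓
  (2,5): δ = 31.13°  ✓
  (2,6): δ = 12.73°  ✓
  (3,4): δ = 132.22°  ·
  (3,5): δ = 95.70°  ·
  (3,6): δ = 51.84°  ✓
  (4,5): δ = 143.48°  ·
  (4,6): δ = 99.62°  ·
  (5,6): δ = 136.14°  ·
antipodal pairs: 11

count = 11; pairs: (0,2), (0,3), (0,4), (1,3), (1,4), (1,5), (1,6), (2,4), (2,5), (2,6), (3,6)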